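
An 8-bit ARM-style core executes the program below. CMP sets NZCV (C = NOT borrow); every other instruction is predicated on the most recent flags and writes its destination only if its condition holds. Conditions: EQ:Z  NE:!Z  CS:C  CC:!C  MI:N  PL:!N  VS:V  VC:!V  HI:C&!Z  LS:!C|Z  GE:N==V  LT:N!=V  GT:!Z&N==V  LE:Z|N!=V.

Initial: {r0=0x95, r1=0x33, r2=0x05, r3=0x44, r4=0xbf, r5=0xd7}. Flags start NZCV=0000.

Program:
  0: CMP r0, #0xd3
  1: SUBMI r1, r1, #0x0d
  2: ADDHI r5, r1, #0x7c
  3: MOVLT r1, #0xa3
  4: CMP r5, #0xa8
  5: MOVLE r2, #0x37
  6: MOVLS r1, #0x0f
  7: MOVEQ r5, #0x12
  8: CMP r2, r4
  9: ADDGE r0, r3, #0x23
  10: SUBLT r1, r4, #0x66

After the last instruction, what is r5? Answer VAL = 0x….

[0] flags=1000 → (cmp)
[1] flags=1000 MI?T → r1=0x26
[2] flags=1000 HI?F → skip
[3] flags=1000 LT?T → r1=0xa3
[4] flags=0010 → (cmp)
[5] flags=0010 LE?F → skip
[6] flags=0010 LS?F → skip
[7] flags=0010 EQ?F → skip
[8] flags=0000 → (cmp)
[9] flags=0000 GE?T → r0=0x67
[10] flags=0000 LT?F → skip

VAL = 0xd7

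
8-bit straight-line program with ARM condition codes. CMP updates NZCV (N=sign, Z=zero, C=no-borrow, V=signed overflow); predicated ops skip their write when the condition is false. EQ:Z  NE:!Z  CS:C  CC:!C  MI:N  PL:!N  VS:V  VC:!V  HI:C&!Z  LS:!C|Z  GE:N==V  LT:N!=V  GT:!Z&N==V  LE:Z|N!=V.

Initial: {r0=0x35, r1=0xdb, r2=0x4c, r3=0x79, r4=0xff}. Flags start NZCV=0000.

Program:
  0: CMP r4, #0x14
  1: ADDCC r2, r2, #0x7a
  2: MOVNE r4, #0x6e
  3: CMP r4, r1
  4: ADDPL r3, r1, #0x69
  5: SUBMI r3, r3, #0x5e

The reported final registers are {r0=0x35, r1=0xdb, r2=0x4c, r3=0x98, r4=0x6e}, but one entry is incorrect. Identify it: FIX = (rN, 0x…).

0: ✓ CMP  NZCV=1010
1: · ADDCC
2: ✓ MOVNE  r4←0x6e
3: ✓ CMP  NZCV=1001
4: · ADDPL
5: ✓ SUBMI  r3←0x1b

FIX = (r3, 0x1b)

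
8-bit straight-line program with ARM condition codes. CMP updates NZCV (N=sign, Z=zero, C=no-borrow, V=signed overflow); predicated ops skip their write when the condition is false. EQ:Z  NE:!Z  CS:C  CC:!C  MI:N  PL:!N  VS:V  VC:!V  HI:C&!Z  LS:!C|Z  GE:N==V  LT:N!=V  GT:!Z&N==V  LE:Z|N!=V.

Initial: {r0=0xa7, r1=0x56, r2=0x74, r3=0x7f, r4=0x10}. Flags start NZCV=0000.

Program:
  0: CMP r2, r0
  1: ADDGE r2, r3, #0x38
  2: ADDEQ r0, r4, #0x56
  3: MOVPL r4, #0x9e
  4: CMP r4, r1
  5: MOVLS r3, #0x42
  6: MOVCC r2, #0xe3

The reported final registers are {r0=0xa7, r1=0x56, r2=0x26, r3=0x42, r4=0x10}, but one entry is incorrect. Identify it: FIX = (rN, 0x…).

FIX = (r2, 0xe3)

0: ✓ CMP  NZCV=1001
1: ✓ ADDGE  r2←0xb7
2: · ADDEQ
3: · MOVPL
4: ✓ CMP  NZCV=1000
5: ✓ MOVLS  r3←0x42
6: ✓ MOVCC  r2←0xe3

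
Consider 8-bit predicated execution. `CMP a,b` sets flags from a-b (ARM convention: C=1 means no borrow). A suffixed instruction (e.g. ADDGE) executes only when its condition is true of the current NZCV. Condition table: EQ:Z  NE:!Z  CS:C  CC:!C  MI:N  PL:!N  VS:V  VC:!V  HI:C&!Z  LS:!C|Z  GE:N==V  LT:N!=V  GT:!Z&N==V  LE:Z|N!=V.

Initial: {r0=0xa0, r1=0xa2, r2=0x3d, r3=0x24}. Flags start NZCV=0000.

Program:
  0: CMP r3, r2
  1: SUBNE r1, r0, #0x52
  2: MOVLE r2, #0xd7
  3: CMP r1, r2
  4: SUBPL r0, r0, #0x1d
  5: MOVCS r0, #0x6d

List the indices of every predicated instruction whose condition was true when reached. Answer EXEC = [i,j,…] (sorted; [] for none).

0: ✓ CMP  NZCV=1000
1: ✓ SUBNE  r1←0x4e
2: ✓ MOVLE  r2←0xd7
3: ✓ CMP  NZCV=0000
4: ✓ SUBPL  r0←0x83
5: · MOVCS

EXEC = [1,2,4]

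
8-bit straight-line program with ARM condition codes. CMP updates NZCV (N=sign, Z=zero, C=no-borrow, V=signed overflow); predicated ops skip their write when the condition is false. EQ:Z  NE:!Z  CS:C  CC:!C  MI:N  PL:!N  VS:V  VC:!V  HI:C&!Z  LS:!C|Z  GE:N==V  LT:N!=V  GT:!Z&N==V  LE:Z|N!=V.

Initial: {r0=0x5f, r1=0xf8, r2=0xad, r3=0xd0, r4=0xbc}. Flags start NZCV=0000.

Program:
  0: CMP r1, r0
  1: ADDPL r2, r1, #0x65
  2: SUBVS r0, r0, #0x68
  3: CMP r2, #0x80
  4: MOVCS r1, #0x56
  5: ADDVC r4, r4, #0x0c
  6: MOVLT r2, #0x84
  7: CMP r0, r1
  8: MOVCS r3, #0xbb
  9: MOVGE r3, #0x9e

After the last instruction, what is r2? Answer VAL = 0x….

0: ✓ CMP  NZCV=1010
1: · ADDPL
2: · SUBVS
3: ✓ CMP  NZCV=0010
4: ✓ MOVCS  r1←0x56
5: ✓ ADDVC  r4←0xc8
6: · MOVLT
7: ✓ CMP  NZCV=0010
8: ✓ MOVCS  r3←0xbb
9: ✓ MOVGE  r3←0x9e

VAL = 0xad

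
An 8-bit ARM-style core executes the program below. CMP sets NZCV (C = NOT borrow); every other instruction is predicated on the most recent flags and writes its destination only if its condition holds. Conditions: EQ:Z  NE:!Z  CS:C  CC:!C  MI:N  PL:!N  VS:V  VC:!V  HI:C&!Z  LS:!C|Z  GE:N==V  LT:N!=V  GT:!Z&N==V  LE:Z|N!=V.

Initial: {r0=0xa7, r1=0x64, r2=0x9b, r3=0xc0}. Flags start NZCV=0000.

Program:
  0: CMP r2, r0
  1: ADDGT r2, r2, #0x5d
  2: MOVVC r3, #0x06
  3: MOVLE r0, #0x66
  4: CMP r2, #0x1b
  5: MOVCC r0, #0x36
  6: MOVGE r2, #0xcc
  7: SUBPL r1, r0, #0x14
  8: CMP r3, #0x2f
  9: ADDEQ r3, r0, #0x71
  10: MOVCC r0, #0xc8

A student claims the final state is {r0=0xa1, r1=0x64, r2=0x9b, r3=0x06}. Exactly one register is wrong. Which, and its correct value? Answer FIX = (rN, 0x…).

FIX = (r0, 0xc8)

[0] flags=1000 → (cmp)
[1] flags=1000 GT?F → skip
[2] flags=1000 VC?T → r3=0x06
[3] flags=1000 LE?T → r0=0x66
[4] flags=1010 → (cmp)
[5] flags=1010 CC?F → skip
[6] flags=1010 GE?F → skip
[7] flags=1010 PL?F → skip
[8] flags=1000 → (cmp)
[9] flags=1000 EQ?F → skip
[10] flags=1000 CC?T → r0=0xc8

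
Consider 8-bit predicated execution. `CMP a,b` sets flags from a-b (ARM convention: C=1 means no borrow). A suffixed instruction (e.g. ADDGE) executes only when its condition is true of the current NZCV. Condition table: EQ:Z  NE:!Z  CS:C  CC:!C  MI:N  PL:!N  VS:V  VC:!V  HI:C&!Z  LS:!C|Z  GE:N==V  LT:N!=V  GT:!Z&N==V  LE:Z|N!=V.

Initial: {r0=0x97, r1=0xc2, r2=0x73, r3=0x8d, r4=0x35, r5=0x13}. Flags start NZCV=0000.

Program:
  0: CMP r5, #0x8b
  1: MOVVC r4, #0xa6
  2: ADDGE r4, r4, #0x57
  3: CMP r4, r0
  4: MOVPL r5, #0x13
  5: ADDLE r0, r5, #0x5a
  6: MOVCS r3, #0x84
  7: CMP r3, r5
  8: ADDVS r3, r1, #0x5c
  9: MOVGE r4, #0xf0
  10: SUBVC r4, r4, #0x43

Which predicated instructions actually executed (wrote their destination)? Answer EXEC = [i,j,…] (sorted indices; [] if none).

EXEC = [2,5,8]

0: ✓ CMP  NZCV=1001
1: · MOVVC
2: ✓ ADDGE  r4←0x8c
3: ✓ CMP  NZCV=1000
4: · MOVPL
5: ✓ ADDLE  r0←0x6d
6: · MOVCS
7: ✓ CMP  NZCV=0011
8: ✓ ADDVS  r3←0x1e
9: · MOVGE
10: · SUBVC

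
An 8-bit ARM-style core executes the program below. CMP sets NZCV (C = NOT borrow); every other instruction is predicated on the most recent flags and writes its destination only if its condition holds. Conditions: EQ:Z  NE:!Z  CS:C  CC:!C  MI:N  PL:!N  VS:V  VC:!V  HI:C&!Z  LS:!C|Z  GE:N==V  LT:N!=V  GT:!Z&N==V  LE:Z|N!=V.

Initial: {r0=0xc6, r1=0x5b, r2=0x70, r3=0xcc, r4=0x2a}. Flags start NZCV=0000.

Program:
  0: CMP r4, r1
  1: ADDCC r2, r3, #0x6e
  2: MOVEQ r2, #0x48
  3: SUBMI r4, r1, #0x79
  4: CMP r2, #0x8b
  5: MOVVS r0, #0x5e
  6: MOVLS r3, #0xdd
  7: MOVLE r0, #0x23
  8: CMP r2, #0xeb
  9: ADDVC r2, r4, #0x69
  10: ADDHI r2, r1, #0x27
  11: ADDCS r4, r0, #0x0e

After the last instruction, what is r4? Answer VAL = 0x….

VAL = 0xe2

[0] flags=1000 → (cmp)
[1] flags=1000 CC?T → r2=0x3a
[2] flags=1000 EQ?F → skip
[3] flags=1000 MI?T → r4=0xe2
[4] flags=1001 → (cmp)
[5] flags=1001 VS?T → r0=0x5e
[6] flags=1001 LS?T → r3=0xdd
[7] flags=1001 LE?F → skip
[8] flags=0000 → (cmp)
[9] flags=0000 VC?T → r2=0x4b
[10] flags=0000 HI?F → skip
[11] flags=0000 CS?F → skip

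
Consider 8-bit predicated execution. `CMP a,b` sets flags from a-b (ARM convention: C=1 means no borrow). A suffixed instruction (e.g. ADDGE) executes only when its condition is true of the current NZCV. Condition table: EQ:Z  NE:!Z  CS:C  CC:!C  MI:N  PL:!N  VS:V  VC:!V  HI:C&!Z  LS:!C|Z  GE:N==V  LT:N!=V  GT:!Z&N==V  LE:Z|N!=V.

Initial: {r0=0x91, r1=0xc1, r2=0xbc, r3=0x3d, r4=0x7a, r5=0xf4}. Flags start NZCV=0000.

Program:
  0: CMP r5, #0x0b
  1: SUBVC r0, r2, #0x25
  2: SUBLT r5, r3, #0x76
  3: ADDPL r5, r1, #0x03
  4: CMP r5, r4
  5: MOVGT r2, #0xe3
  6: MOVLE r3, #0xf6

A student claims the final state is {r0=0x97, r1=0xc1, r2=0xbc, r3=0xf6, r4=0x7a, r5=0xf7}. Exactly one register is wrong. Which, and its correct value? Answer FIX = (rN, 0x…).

FIX = (r5, 0xc7)

[0] flags=1010 → (cmp)
[1] flags=1010 VC?T → r0=0x97
[2] flags=1010 LT?T → r5=0xc7
[3] flags=1010 PL?F → skip
[4] flags=0011 → (cmp)
[5] flags=0011 GT?F → skip
[6] flags=0011 LE?T → r3=0xf6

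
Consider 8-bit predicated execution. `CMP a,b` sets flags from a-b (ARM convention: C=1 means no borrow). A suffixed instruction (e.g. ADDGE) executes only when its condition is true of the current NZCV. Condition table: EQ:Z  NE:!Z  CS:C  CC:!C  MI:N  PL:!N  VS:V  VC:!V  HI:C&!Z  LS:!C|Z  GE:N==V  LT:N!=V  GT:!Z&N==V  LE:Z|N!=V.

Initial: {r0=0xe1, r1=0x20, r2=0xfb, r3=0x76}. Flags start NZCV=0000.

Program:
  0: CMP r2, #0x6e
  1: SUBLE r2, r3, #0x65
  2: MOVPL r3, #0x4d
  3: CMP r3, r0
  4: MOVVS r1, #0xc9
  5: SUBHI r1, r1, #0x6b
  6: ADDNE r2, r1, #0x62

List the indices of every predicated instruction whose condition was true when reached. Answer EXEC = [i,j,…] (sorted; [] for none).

0: ✓ CMP  NZCV=1010
1: ✓ SUBLE  r2←0x11
2: · MOVPL
3: ✓ CMP  NZCV=1001
4: ✓ MOVVS  r1←0xc9
5: · SUBHI
6: ✓ ADDNE  r2←0x2b

EXEC = [1,4,6]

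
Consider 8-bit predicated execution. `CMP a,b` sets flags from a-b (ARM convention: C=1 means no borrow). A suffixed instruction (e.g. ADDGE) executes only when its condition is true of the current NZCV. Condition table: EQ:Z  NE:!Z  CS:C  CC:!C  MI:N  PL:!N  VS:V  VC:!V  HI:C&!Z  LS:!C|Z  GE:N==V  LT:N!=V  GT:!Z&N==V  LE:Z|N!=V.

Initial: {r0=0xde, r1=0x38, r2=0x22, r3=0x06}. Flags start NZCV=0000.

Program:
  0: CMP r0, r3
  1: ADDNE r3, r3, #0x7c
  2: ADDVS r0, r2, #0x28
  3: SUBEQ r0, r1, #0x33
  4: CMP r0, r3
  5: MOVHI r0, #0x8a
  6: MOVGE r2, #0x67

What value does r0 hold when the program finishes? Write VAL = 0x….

[0] flags=1010 → (cmp)
[1] flags=1010 NE?T → r3=0x82
[2] flags=1010 VS?F → skip
[3] flags=1010 EQ?F → skip
[4] flags=0010 → (cmp)
[5] flags=0010 HI?T → r0=0x8a
[6] flags=0010 GE?T → r2=0x67

VAL = 0x8a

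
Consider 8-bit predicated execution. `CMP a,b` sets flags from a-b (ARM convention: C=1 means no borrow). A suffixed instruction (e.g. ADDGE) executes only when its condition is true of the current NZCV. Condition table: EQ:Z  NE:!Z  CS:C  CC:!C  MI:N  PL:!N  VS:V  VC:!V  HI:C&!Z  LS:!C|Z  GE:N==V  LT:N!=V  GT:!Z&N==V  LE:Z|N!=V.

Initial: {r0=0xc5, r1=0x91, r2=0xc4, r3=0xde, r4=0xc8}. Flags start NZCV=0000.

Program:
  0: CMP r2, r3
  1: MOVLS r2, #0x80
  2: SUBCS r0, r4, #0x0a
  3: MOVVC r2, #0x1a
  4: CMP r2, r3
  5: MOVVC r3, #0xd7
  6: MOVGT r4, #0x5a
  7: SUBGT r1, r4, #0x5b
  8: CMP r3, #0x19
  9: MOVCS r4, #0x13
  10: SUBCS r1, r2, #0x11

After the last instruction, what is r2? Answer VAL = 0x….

[0] flags=1000 → (cmp)
[1] flags=1000 LS?T → r2=0x80
[2] flags=1000 CS?F → skip
[3] flags=1000 VC?T → r2=0x1a
[4] flags=0000 → (cmp)
[5] flags=0000 VC?T → r3=0xd7
[6] flags=0000 GT?T → r4=0x5a
[7] flags=0000 GT?T → r1=0xff
[8] flags=1010 → (cmp)
[9] flags=1010 CS?T → r4=0x13
[10] flags=1010 CS?T → r1=0x09

VAL = 0x1a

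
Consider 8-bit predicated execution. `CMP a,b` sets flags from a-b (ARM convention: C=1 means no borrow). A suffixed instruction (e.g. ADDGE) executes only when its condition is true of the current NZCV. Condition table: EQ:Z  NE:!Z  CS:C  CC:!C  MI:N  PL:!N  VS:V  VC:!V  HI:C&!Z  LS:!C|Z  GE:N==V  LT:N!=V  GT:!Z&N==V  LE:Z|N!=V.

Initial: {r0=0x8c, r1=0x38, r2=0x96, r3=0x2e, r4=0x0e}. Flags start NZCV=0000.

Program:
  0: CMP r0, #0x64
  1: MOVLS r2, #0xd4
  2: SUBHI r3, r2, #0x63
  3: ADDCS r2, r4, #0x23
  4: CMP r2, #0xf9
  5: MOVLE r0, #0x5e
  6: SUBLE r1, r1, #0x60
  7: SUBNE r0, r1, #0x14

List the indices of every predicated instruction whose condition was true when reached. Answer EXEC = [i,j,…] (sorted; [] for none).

EXEC = [2,3,7]

0: ✓ CMP  NZCV=0011
1: · MOVLS
2: ✓ SUBHI  r3←0x33
3: ✓ ADDCS  r2←0x31
4: ✓ CMP  NZCV=0000
5: · MOVLE
6: · SUBLE
7: ✓ SUBNE  r0←0x24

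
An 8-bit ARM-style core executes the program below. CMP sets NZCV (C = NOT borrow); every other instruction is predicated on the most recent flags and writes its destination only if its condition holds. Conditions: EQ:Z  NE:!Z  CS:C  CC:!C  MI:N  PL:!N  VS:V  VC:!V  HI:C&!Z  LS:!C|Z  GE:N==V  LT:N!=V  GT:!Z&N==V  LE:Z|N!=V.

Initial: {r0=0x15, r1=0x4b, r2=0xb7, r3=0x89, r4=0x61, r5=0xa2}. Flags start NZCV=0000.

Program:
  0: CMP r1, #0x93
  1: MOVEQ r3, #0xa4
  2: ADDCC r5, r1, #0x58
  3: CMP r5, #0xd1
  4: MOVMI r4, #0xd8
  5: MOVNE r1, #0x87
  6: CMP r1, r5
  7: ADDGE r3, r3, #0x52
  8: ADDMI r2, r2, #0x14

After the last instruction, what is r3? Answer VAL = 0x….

VAL = 0x89

0: ✓ CMP  NZCV=1001
1: · MOVEQ
2: ✓ ADDCC  r5←0xa3
3: ✓ CMP  NZCV=1000
4: ✓ MOVMI  r4←0xd8
5: ✓ MOVNE  r1←0x87
6: ✓ CMP  NZCV=1000
7: · ADDGE
8: ✓ ADDMI  r2←0xcb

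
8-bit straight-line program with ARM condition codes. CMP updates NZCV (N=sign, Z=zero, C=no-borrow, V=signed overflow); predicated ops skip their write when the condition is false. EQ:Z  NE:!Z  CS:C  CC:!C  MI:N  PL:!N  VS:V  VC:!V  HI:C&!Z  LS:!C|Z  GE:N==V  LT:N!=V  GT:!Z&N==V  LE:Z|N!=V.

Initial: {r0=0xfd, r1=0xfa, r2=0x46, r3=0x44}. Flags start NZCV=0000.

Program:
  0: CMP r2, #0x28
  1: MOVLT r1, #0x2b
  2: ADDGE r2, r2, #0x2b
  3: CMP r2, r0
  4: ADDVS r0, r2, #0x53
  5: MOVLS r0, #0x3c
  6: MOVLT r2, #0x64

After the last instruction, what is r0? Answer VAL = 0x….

[0] flags=0010 → (cmp)
[1] flags=0010 LT?F → skip
[2] flags=0010 GE?T → r2=0x71
[3] flags=0000 → (cmp)
[4] flags=0000 VS?F → skip
[5] flags=0000 LS?T → r0=0x3c
[6] flags=0000 LT?F → skip

VAL = 0x3c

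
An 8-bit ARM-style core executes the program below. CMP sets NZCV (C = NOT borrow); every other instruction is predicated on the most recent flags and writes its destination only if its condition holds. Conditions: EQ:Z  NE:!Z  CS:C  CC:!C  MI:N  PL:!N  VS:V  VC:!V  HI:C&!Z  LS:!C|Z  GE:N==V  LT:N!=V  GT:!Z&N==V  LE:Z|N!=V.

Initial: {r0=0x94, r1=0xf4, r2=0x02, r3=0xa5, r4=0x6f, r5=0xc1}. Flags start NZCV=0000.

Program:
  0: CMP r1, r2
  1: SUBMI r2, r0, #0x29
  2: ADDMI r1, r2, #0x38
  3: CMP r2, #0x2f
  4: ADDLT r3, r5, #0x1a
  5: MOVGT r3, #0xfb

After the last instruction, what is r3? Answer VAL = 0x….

VAL = 0xfb

0: ✓ CMP  NZCV=1010
1: ✓ SUBMI  r2←0x6b
2: ✓ ADDMI  r1←0xa3
3: ✓ CMP  NZCV=0010
4: · ADDLT
5: ✓ MOVGT  r3←0xfb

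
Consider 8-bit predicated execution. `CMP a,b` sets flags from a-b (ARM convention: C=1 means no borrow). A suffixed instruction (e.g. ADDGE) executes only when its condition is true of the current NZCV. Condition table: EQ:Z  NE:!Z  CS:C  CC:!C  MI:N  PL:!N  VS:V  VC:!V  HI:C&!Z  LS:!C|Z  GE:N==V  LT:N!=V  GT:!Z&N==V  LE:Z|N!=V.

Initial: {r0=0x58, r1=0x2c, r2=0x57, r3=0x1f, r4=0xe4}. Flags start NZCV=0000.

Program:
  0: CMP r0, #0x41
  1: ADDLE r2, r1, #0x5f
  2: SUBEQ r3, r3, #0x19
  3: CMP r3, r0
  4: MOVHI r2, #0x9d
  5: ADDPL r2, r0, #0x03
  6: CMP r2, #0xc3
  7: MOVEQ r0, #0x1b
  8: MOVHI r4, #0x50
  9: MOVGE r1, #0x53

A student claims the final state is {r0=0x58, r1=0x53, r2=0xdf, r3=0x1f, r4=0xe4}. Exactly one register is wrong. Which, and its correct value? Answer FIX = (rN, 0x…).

FIX = (r2, 0x57)

[0] flags=0010 → (cmp)
[1] flags=0010 LE?F → skip
[2] flags=0010 EQ?F → skip
[3] flags=1000 → (cmp)
[4] flags=1000 HI?F → skip
[5] flags=1000 PL?F → skip
[6] flags=1001 → (cmp)
[7] flags=1001 EQ?F → skip
[8] flags=1001 HI?F → skip
[9] flags=1001 GE?T → r1=0x53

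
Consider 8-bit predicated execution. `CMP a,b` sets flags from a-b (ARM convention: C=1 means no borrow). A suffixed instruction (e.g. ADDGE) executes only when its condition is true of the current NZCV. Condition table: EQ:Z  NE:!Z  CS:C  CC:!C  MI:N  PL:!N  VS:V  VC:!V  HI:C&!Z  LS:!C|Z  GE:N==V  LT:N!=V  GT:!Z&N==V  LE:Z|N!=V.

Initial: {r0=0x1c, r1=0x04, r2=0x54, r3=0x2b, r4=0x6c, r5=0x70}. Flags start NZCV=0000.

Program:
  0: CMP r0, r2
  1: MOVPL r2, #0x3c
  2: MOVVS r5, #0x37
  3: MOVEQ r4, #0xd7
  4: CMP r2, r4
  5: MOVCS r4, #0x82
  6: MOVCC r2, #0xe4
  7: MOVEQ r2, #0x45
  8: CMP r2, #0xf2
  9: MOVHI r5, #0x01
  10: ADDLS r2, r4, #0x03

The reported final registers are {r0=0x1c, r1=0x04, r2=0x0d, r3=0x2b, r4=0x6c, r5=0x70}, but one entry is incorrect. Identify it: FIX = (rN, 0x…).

FIX = (r2, 0x6f)

[0] flags=1000 → (cmp)
[1] flags=1000 PL?F → skip
[2] flags=1000 VS?F → skip
[3] flags=1000 EQ?F → skip
[4] flags=1000 → (cmp)
[5] flags=1000 CS?F → skip
[6] flags=1000 CC?T → r2=0xe4
[7] flags=1000 EQ?F → skip
[8] flags=1000 → (cmp)
[9] flags=1000 HI?F → skip
[10] flags=1000 LS?T → r2=0x6f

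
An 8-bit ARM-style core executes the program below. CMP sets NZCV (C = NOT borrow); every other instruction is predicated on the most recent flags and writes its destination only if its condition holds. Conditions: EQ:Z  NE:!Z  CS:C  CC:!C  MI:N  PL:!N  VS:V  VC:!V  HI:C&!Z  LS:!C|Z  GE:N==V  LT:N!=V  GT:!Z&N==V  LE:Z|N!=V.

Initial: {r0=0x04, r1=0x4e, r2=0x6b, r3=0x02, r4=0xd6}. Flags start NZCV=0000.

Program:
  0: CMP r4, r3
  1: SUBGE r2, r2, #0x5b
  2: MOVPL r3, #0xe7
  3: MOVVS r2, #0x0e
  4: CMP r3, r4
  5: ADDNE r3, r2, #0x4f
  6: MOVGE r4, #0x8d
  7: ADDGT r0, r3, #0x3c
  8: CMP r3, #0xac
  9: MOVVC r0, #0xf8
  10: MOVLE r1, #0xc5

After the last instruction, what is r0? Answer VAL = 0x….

VAL = 0xf8

0: ✓ CMP  NZCV=1010
1: · SUBGE
2: · MOVPL
3: · MOVVS
4: ✓ CMP  NZCV=0000
5: ✓ ADDNE  r3←0xba
6: ✓ MOVGE  r4←0x8d
7: ✓ ADDGT  r0←0xf6
8: ✓ CMP  NZCV=0010
9: ✓ MOVVC  r0←0xf8
10: · MOVLE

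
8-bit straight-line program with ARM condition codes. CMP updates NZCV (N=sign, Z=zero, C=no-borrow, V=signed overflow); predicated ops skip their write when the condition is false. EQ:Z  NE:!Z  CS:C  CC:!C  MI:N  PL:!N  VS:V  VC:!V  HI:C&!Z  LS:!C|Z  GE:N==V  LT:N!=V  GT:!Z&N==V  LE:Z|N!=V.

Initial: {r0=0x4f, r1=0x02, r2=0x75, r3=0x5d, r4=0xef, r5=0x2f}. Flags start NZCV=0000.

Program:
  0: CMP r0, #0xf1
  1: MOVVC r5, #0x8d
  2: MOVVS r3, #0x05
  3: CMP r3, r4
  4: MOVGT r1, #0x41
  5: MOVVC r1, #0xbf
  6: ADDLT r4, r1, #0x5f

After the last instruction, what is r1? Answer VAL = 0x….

0: ✓ CMP  NZCV=0000
1: ✓ MOVVC  r5←0x8d
2: · MOVVS
3: ✓ CMP  NZCV=0000
4: ✓ MOVGT  r1←0x41
5: ✓ MOVVC  r1←0xbf
6: · ADDLT

VAL = 0xbf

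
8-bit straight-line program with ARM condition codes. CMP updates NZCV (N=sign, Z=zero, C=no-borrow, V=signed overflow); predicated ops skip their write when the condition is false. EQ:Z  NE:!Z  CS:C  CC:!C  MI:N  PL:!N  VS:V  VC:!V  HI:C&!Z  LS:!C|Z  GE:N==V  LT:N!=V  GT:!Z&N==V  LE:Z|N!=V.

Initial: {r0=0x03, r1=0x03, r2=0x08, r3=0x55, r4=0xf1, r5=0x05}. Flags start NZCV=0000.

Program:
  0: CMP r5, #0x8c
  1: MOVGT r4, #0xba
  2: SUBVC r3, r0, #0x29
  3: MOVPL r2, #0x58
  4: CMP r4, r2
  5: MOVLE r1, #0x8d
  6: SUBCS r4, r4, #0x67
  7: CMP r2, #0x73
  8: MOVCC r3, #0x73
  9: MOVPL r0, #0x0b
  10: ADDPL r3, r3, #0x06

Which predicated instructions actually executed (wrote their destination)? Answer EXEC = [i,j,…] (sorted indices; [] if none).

[0] flags=0000 → (cmp)
[1] flags=0000 GT?T → r4=0xba
[2] flags=0000 VC?T → r3=0xda
[3] flags=0000 PL?T → r2=0x58
[4] flags=0011 → (cmp)
[5] flags=0011 LE?T → r1=0x8d
[6] flags=0011 CS?T → r4=0x53
[7] flags=1000 → (cmp)
[8] flags=1000 CC?T → r3=0x73
[9] flags=1000 PL?F → skip
[10] flags=1000 PL?F → skip

EXEC = [1,2,3,5,6,8]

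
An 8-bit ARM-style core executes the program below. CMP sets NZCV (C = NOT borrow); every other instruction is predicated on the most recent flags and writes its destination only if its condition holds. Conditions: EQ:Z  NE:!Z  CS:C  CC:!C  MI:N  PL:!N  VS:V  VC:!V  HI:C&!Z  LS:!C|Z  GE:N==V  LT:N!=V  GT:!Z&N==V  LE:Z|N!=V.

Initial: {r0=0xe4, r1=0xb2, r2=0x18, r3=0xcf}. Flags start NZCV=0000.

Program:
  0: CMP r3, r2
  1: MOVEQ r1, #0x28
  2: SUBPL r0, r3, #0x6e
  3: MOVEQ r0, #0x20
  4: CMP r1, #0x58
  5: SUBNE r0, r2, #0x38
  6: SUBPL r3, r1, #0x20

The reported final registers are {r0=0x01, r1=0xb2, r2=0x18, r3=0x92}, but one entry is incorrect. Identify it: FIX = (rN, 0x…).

[0] flags=1010 → (cmp)
[1] flags=1010 EQ?F → skip
[2] flags=1010 PL?F → skip
[3] flags=1010 EQ?F → skip
[4] flags=0011 → (cmp)
[5] flags=0011 NE?T → r0=0xe0
[6] flags=0011 PL?T → r3=0x92

FIX = (r0, 0xe0)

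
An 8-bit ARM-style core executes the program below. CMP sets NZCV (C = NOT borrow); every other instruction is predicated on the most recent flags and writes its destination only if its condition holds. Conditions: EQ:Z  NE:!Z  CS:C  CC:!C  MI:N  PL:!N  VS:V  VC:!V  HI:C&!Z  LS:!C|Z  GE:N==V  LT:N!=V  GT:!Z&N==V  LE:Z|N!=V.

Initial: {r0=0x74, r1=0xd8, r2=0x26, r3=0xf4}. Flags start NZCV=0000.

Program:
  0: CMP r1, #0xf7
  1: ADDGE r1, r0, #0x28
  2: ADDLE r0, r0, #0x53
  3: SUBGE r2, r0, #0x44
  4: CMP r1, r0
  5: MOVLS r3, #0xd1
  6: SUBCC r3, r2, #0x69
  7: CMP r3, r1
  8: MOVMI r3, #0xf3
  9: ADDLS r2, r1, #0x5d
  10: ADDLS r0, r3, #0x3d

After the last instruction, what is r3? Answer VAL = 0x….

[0] flags=1000 → (cmp)
[1] flags=1000 GE?F → skip
[2] flags=1000 LE?T → r0=0xc7
[3] flags=1000 GE?F → skip
[4] flags=0010 → (cmp)
[5] flags=0010 LS?F → skip
[6] flags=0010 CC?F → skip
[7] flags=0010 → (cmp)
[8] flags=0010 MI?F → skip
[9] flags=0010 LS?F → skip
[10] flags=0010 LS?F → skip

VAL = 0xf4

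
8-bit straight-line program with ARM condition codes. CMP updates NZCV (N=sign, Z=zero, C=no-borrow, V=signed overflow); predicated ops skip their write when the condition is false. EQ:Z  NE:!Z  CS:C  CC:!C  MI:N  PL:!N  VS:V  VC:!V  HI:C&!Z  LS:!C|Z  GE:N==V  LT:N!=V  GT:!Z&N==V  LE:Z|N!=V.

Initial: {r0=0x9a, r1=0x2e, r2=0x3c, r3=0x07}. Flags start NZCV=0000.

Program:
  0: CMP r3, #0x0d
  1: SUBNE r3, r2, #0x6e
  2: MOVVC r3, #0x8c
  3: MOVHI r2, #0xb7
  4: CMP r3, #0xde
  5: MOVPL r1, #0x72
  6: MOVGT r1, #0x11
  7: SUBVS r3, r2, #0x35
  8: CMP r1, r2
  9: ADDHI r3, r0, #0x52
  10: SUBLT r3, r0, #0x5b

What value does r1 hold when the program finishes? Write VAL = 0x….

VAL = 0x2e

[0] flags=1000 → (cmp)
[1] flags=1000 NE?T → r3=0xce
[2] flags=1000 VC?T → r3=0x8c
[3] flags=1000 HI?F → skip
[4] flags=1000 → (cmp)
[5] flags=1000 PL?F → skip
[6] flags=1000 GT?F → skip
[7] flags=1000 VS?F → skip
[8] flags=1000 → (cmp)
[9] flags=1000 HI?F → skip
[10] flags=1000 LT?T → r3=0x3f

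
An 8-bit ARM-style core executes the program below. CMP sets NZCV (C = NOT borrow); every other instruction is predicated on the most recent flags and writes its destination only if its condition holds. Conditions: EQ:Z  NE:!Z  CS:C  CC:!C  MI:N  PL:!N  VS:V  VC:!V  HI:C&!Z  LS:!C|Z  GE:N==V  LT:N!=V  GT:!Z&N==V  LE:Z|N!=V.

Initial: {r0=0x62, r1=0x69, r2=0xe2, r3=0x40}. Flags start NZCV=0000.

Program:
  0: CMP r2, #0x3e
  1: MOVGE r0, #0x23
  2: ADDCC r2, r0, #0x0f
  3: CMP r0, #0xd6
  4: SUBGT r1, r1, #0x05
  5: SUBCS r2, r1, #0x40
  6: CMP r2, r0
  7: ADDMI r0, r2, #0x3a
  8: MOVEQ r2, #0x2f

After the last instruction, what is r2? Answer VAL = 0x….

VAL = 0xe2

0: ✓ CMP  NZCV=1010
1: · MOVGE
2: · ADDCC
3: ✓ CMP  NZCV=1001
4: ✓ SUBGT  r1←0x64
5: · SUBCS
6: ✓ CMP  NZCV=1010
7: ✓ ADDMI  r0←0x1c
8: · MOVEQ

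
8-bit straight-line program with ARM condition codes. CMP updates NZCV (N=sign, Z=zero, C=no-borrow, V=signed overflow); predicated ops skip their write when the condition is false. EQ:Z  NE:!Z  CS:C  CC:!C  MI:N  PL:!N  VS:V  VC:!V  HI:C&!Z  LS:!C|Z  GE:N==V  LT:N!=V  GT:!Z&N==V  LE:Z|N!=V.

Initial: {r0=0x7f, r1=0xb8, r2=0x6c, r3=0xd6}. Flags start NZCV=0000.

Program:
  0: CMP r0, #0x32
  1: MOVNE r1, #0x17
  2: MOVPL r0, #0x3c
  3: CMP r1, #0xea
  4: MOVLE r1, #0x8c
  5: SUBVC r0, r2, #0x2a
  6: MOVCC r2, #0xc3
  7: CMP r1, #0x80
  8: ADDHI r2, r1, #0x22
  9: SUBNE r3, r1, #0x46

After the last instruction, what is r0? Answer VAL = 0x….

0: ✓ CMP  NZCV=0010
1: ✓ MOVNE  r1←0x17
2: ✓ MOVPL  r0←0x3c
3: ✓ CMP  NZCV=0000
4: · MOVLE
5: ✓ SUBVC  r0←0x42
6: ✓ MOVCC  r2←0xc3
7: ✓ CMP  NZCV=1001
8: · ADDHI
9: ✓ SUBNE  r3←0xd1

VAL = 0x42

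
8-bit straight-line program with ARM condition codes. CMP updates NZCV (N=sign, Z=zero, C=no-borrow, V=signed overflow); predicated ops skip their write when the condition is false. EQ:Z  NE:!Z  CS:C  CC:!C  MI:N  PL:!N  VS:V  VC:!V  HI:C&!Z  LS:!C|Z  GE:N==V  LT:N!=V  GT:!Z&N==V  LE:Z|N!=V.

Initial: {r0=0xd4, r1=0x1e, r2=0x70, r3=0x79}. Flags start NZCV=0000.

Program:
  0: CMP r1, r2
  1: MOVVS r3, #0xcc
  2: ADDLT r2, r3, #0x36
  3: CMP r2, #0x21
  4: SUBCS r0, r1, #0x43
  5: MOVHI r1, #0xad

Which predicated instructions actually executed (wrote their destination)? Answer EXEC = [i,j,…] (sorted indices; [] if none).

0: ✓ CMP  NZCV=1000
1: · MOVVS
2: ✓ ADDLT  r2←0xaf
3: ✓ CMP  NZCV=1010
4: ✓ SUBCS  r0←0xdb
5: ✓ MOVHI  r1←0xad

EXEC = [2,4,5]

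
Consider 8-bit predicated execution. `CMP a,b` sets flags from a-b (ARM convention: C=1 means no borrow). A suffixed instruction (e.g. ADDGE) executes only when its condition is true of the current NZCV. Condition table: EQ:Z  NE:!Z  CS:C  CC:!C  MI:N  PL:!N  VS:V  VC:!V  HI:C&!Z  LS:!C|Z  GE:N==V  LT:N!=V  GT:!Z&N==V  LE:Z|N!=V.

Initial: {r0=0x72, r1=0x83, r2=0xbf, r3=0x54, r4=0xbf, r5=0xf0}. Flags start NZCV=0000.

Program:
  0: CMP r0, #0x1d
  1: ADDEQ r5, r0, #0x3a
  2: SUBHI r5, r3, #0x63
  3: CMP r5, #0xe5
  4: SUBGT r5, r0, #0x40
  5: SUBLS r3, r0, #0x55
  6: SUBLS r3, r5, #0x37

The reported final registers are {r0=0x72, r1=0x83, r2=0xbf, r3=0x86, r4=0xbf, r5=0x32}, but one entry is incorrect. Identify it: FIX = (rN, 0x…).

FIX = (r3, 0x54)

0: ✓ CMP  NZCV=0010
1: · ADDEQ
2: ✓ SUBHI  r5←0xf1
3: ✓ CMP  NZCV=0010
4: ✓ SUBGT  r5←0x32
5: · SUBLS
6: · SUBLS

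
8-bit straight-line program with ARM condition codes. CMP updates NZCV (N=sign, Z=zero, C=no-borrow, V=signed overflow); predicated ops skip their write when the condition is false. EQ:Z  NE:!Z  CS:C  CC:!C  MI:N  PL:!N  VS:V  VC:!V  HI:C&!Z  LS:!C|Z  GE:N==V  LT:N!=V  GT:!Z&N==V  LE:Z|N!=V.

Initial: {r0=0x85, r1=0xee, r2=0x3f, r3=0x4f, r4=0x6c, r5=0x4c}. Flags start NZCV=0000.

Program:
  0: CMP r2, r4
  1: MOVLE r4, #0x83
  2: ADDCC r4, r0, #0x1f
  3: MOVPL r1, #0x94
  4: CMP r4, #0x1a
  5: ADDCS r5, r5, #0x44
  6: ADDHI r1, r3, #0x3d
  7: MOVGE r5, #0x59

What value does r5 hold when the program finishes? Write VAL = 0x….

0: ✓ CMP  NZCV=1000
1: ✓ MOVLE  r4←0x83
2: ✓ ADDCC  r4←0xa4
3: · MOVPL
4: ✓ CMP  NZCV=1010
5: ✓ ADDCS  r5←0x90
6: ✓ ADDHI  r1←0x8c
7: · MOVGE

VAL = 0x90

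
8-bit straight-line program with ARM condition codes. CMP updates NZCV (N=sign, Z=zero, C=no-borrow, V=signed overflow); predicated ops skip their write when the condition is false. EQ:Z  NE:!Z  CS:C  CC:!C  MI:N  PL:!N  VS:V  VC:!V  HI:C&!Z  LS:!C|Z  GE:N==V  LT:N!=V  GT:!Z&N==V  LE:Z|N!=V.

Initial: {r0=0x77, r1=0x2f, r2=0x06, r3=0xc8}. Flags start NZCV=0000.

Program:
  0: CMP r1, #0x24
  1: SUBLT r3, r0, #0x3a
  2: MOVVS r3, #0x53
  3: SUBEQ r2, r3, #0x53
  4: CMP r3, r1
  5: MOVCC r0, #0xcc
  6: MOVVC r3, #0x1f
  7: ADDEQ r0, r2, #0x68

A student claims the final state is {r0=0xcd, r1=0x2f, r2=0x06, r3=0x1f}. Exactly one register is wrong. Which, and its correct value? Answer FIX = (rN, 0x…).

0: ✓ CMP  NZCV=0010
1: · SUBLT
2: · MOVVS
3: · SUBEQ
4: ✓ CMP  NZCV=1010
5: · MOVCC
6: ✓ MOVVC  r3←0x1f
7: · ADDEQ

FIX = (r0, 0x77)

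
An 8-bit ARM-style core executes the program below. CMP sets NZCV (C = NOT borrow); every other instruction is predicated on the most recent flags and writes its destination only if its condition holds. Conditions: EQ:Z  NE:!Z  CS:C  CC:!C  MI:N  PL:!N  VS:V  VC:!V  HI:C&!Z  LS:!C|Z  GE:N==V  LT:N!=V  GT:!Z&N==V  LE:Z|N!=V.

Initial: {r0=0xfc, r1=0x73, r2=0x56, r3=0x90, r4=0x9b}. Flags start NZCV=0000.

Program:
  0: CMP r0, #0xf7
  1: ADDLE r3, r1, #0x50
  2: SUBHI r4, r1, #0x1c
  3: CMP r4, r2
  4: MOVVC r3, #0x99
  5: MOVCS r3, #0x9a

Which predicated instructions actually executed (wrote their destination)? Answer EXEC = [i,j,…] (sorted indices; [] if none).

[0] flags=0010 → (cmp)
[1] flags=0010 LE?F → skip
[2] flags=0010 HI?T → r4=0x57
[3] flags=0010 → (cmp)
[4] flags=0010 VC?T → r3=0x99
[5] flags=0010 CS?T → r3=0x9a

EXEC = [2,4,5]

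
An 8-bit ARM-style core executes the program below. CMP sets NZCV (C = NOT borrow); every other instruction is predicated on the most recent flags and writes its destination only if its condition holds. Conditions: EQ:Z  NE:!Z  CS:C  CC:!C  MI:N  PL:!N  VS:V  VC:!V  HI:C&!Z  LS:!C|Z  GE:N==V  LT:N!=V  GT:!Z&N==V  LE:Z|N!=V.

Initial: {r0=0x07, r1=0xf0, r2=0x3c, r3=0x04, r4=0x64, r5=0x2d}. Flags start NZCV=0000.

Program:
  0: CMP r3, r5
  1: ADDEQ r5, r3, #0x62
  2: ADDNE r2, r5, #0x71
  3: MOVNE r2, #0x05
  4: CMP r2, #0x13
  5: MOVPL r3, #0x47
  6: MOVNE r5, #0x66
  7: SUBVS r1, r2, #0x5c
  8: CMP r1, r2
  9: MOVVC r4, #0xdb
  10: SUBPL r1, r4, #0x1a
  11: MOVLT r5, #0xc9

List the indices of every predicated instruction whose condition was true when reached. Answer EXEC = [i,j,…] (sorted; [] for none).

EXEC = [2,3,6,9,11]

0: ✓ CMP  NZCV=1000
1: · ADDEQ
2: ✓ ADDNE  r2←0x9e
3: ✓ MOVNE  r2←0x05
4: ✓ CMP  NZCV=1000
5: · MOVPL
6: ✓ MOVNE  r5←0x66
7: · SUBVS
8: ✓ CMP  NZCV=1010
9: ✓ MOVVC  r4←0xdb
10: · SUBPL
11: ✓ MOVLT  r5←0xc9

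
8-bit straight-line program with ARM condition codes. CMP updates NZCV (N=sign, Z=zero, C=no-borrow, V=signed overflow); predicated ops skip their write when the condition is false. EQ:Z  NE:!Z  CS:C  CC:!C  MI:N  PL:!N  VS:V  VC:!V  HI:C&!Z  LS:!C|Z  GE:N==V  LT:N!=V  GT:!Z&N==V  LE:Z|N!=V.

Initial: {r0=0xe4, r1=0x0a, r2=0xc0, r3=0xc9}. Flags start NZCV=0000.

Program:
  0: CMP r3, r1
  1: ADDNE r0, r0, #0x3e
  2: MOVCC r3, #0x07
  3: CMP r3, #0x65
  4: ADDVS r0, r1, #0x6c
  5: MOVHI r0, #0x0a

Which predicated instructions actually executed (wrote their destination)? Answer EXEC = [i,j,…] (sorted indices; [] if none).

[0] flags=1010 → (cmp)
[1] flags=1010 NE?T → r0=0x22
[2] flags=1010 CC?F → skip
[3] flags=0011 → (cmp)
[4] flags=0011 VS?T → r0=0x76
[5] flags=0011 HI?T → r0=0x0a

EXEC = [1,4,5]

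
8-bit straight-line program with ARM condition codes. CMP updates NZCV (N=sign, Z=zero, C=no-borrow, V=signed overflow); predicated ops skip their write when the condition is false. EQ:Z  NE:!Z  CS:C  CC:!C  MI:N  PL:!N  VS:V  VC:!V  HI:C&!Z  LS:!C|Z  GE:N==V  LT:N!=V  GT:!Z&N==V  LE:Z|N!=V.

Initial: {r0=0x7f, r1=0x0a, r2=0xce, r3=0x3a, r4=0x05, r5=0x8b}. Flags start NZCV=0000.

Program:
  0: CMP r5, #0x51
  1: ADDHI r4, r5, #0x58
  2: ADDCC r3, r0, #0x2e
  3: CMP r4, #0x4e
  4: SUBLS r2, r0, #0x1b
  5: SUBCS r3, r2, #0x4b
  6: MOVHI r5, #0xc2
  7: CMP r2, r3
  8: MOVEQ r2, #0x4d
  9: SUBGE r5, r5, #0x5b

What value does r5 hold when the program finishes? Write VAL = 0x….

0: ✓ CMP  NZCV=0011
1: ✓ ADDHI  r4←0xe3
2: · ADDCC
3: ✓ CMP  NZCV=1010
4: · SUBLS
5: ✓ SUBCS  r3←0x83
6: ✓ MOVHI  r5←0xc2
7: ✓ CMP  NZCV=0010
8: · MOVEQ
9: ✓ SUBGE  r5←0x67

VAL = 0x67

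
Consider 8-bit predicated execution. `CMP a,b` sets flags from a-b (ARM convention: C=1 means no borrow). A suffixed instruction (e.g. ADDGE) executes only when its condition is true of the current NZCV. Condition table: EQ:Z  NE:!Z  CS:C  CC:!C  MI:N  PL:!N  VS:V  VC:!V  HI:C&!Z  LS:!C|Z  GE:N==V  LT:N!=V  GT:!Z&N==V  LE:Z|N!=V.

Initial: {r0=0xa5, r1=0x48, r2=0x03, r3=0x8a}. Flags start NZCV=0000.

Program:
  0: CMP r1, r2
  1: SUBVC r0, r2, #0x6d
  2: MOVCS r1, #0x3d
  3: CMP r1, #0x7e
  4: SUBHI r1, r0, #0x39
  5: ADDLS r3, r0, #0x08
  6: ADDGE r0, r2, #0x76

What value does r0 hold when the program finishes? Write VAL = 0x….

VAL = 0x96

0: ✓ CMP  NZCV=0010
1: ✓ SUBVC  r0←0x96
2: ✓ MOVCS  r1←0x3d
3: ✓ CMP  NZCV=1000
4: · SUBHI
5: ✓ ADDLS  r3←0x9e
6: · ADDGE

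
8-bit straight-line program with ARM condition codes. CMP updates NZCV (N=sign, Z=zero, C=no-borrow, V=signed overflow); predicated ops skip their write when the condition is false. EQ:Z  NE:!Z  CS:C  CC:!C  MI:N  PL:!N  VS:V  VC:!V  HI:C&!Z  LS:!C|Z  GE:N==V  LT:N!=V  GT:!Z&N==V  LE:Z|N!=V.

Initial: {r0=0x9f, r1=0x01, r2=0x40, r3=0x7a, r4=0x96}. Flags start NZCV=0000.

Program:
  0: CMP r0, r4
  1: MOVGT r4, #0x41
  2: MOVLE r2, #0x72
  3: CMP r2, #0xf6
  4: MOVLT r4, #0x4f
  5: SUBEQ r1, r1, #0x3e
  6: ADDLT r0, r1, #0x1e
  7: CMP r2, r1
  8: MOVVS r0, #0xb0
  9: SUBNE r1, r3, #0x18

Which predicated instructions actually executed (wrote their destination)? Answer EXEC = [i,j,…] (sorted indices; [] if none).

0: ✓ CMP  NZCV=0010
1: ✓ MOVGT  r4←0x41
2: · MOVLE
3: ✓ CMP  NZCV=0000
4: · MOVLT
5: · SUBEQ
6: · ADDLT
7: ✓ CMP  NZCV=0010
8: · MOVVS
9: ✓ SUBNE  r1←0x62

EXEC = [1,9]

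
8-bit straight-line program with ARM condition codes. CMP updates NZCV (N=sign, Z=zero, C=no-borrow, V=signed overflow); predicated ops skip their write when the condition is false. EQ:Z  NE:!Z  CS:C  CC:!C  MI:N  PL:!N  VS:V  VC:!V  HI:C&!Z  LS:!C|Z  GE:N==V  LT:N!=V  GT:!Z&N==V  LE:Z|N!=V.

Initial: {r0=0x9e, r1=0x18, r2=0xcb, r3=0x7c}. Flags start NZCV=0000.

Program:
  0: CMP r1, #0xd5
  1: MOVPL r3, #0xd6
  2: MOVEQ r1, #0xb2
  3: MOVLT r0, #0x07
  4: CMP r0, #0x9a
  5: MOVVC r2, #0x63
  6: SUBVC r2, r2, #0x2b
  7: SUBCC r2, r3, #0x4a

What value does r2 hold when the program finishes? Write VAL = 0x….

0: ✓ CMP  NZCV=0000
1: ✓ MOVPL  r3←0xd6
2: · MOVEQ
3: · MOVLT
4: ✓ CMP  NZCV=0010
5: ✓ MOVVC  r2←0x63
6: ✓ SUBVC  r2←0x38
7: · SUBCC

VAL = 0x38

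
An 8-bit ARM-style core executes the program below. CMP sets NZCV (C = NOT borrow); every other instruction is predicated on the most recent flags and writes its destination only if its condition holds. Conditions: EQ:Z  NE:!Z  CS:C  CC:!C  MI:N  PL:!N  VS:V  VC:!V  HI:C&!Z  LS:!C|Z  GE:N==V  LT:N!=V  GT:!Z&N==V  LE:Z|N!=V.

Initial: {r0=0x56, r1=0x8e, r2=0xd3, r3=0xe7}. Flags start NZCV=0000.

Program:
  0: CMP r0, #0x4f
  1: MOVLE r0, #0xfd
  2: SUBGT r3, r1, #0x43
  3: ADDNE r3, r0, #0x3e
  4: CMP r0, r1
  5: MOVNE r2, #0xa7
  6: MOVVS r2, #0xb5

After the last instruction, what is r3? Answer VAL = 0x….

VAL = 0x94

0: ✓ CMP  NZCV=0010
1: · MOVLE
2: ✓ SUBGT  r3←0x4b
3: ✓ ADDNE  r3←0x94
4: ✓ CMP  NZCV=1001
5: ✓ MOVNE  r2←0xa7
6: ✓ MOVVS  r2←0xb5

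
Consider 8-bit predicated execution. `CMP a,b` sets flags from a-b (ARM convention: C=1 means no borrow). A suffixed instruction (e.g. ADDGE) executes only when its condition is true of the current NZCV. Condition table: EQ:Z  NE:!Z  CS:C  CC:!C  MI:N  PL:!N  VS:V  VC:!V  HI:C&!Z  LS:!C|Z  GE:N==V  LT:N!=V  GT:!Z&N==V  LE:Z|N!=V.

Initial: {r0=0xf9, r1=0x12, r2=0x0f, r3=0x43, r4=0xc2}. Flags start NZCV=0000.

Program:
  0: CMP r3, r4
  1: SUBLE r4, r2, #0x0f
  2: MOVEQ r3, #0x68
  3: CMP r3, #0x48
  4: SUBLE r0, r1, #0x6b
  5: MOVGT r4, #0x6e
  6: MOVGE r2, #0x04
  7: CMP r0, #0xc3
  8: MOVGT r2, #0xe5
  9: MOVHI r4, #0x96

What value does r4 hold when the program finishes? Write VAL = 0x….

VAL = 0xc2

0: ✓ CMP  NZCV=1001
1: · SUBLE
2: · MOVEQ
3: ✓ CMP  NZCV=1000
4: ✓ SUBLE  r0←0xa7
5: · MOVGT
6: · MOVGE
7: ✓ CMP  NZCV=1000
8: · MOVGT
9: · MOVHI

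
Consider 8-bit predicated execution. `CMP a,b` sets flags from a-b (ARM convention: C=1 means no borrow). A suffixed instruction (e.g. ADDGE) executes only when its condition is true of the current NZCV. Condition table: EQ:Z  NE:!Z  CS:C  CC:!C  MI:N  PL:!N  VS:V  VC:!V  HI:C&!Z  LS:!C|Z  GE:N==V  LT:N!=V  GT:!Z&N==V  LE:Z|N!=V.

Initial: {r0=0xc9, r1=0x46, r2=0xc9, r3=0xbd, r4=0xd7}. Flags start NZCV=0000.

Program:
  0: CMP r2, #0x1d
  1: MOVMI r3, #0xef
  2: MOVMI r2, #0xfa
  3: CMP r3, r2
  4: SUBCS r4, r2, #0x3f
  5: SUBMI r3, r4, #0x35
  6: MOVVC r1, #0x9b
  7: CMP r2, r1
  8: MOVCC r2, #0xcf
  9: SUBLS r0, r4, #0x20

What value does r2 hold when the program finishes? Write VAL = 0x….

[0] flags=1010 → (cmp)
[1] flags=1010 MI?T → r3=0xef
[2] flags=1010 MI?T → r2=0xfa
[3] flags=1000 → (cmp)
[4] flags=1000 CS?F → skip
[5] flags=1000 MI?T → r3=0xa2
[6] flags=1000 VC?T → r1=0x9b
[7] flags=0010 → (cmp)
[8] flags=0010 CC?F → skip
[9] flags=0010 LS?F → skip

VAL = 0xfa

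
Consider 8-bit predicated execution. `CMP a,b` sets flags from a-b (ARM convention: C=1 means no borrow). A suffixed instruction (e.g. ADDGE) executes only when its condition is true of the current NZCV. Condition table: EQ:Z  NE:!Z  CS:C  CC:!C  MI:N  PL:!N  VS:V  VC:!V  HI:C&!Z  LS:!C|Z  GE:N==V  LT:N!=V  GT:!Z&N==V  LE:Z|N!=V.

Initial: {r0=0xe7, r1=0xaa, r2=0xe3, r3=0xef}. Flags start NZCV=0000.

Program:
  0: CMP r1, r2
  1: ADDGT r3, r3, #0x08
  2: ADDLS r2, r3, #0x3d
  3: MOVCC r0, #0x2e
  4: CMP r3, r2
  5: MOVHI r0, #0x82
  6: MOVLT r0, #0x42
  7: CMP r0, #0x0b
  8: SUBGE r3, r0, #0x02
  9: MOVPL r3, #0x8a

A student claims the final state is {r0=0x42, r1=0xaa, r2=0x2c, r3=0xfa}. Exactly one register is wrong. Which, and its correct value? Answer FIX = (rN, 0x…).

FIX = (r3, 0x8a)

[0] flags=1000 → (cmp)
[1] flags=1000 GT?F → skip
[2] flags=1000 LS?T → r2=0x2c
[3] flags=1000 CC?T → r0=0x2e
[4] flags=1010 → (cmp)
[5] flags=1010 HI?T → r0=0x82
[6] flags=1010 LT?T → r0=0x42
[7] flags=0010 → (cmp)
[8] flags=0010 GE?T → r3=0x40
[9] flags=0010 PL?T → r3=0x8a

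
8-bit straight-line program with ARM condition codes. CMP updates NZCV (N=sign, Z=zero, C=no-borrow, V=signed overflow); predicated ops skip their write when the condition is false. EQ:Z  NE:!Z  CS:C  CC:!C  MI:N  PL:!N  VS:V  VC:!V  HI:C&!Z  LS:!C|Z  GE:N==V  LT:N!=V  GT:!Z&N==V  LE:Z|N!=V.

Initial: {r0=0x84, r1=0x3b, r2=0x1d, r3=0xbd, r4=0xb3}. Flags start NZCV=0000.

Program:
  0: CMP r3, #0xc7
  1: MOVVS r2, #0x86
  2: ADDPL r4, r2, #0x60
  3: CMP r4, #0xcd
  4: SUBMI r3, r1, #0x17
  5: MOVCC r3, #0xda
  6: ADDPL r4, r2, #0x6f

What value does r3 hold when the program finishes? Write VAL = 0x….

VAL = 0xda

0: ✓ CMP  NZCV=1000
1: · MOVVS
2: · ADDPL
3: ✓ CMP  NZCV=1000
4: ✓ SUBMI  r3←0x24
5: ✓ MOVCC  r3←0xda
6: · ADDPL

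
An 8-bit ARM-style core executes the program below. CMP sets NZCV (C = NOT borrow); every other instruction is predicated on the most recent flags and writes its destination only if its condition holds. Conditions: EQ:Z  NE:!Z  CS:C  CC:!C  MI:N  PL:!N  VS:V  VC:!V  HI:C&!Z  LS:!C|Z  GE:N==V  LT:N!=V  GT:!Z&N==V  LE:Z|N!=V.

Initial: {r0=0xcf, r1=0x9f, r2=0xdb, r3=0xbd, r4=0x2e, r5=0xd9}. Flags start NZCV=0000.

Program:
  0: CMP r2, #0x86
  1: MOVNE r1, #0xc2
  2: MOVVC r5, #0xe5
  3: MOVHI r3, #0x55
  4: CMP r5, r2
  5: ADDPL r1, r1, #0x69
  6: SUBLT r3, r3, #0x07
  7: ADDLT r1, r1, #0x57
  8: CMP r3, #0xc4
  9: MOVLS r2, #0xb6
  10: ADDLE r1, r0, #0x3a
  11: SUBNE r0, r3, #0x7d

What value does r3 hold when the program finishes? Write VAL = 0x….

0: ✓ CMP  NZCV=0010
1: ✓ MOVNE  r1←0xc2
2: ✓ MOVVC  r5←0xe5
3: ✓ MOVHI  r3←0x55
4: ✓ CMP  NZCV=0010
5: ✓ ADDPL  r1←0x2b
6: · SUBLT
7: · ADDLT
8: ✓ CMP  NZCV=1001
9: ✓ MOVLS  r2←0xb6
10: · ADDLE
11: ✓ SUBNE  r0←0xd8

VAL = 0x55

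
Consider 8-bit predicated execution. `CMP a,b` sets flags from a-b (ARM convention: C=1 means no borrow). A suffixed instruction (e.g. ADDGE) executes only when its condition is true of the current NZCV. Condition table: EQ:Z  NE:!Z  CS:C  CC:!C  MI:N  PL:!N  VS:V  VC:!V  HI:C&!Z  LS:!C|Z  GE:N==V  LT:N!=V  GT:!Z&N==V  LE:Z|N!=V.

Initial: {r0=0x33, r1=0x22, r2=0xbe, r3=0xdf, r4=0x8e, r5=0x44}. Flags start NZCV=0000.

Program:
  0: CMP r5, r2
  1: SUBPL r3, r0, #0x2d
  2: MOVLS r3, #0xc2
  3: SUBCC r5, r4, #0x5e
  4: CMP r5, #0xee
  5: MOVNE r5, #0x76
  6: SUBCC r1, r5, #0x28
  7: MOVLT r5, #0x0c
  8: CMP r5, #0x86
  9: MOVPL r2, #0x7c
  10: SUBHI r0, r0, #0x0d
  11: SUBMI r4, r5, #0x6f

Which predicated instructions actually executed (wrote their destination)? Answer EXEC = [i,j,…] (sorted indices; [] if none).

[0] flags=1001 → (cmp)
[1] flags=1001 PL?F → skip
[2] flags=1001 LS?T → r3=0xc2
[3] flags=1001 CC?T → r5=0x30
[4] flags=0000 → (cmp)
[5] flags=0000 NE?T → r5=0x76
[6] flags=0000 CC?T → r1=0x4e
[7] flags=0000 LT?F → skip
[8] flags=1001 → (cmp)
[9] flags=1001 PL?F → skip
[10] flags=1001 HI?F → skip
[11] flags=1001 MI?T → r4=0x07

EXEC = [2,3,5,6,11]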